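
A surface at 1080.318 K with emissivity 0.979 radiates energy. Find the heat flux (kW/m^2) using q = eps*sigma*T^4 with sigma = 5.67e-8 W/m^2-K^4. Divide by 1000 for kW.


T^4 = 1.3621e+12
q = 0.979 * 5.67e-8 * 1.3621e+12 / 1000 = 75.609 kW/m^2

75.609 kW/m^2


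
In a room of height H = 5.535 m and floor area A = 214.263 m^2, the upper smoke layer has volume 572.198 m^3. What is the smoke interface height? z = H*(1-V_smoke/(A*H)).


V/(A*H) = 0.48248
1 - 0.48248 = 0.51752
z = 5.535 * 0.51752 = 2.8645 m

2.8645 m


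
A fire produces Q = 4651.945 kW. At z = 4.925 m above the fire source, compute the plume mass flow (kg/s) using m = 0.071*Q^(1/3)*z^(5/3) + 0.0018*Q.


Q^(1/3) = 16.693
z^(5/3) = 14.256
First term = 0.071 * 16.693 * 14.256 = 16.897
Second term = 0.0018 * 4651.945 = 8.3735
m = 25.271 kg/s

25.271 kg/s


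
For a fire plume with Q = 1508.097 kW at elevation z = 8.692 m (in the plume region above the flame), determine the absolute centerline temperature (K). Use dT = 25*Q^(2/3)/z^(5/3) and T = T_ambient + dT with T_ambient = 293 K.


Q^(2/3) = 131.51
z^(5/3) = 36.745
dT = 25 * 131.51 / 36.745 = 89.473 K
T = 293 + 89.473 = 382.47 K

382.47 K


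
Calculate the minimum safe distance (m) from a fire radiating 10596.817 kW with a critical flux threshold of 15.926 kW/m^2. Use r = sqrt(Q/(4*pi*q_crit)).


4*pi*q_crit = 200.13
Q/(4*pi*q_crit) = 52.949
r = sqrt(52.949) = 7.2766 m

7.2766 m


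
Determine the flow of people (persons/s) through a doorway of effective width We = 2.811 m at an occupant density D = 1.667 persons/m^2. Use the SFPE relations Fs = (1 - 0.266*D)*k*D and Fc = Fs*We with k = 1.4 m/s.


1 - 0.266*D = 1 - 0.266*1.667 = 0.55658
Fs = 0.55658 * 1.4 * 1.667 = 1.2989 persons/(s*m)
Fc = 1.2989 * 2.811 = 3.6513 persons/s

3.6513 persons/s


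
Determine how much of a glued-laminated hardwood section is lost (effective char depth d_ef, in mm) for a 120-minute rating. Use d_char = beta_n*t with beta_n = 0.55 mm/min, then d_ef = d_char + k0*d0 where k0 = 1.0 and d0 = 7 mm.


d_char = 0.55 * 120 = 66 mm
d_ef = 66 + 1.0*7 = 73 mm

73 mm


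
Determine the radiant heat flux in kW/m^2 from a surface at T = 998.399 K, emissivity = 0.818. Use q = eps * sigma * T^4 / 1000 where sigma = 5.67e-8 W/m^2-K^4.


T^4 = 9.9361e+11
q = 0.818 * 5.67e-8 * 9.9361e+11 / 1000 = 46.084 kW/m^2

46.084 kW/m^2


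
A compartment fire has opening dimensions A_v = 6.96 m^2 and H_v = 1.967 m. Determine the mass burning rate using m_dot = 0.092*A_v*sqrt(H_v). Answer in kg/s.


sqrt(H_v) = 1.4025
m_dot = 0.092 * 6.96 * 1.4025 = 0.89805 kg/s

0.89805 kg/s


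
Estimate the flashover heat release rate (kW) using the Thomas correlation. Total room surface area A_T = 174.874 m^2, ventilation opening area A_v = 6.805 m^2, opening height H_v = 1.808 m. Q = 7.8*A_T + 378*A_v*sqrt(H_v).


7.8*A_T = 1364.0
sqrt(H_v) = 1.3446
378*A_v*sqrt(H_v) = 3458.7
Q = 1364.0 + 3458.7 = 4822.8 kW

4822.8 kW


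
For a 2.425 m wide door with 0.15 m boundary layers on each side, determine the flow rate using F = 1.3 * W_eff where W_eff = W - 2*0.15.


W_eff = 2.425 - 0.30 = 2.125 m
F = 1.3 * 2.125 = 2.7625 persons/s

2.7625 persons/s


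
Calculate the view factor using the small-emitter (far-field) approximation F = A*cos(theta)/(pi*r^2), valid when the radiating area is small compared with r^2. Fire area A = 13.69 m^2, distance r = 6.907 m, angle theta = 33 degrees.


cos(33 deg) = 0.83867
pi*r^2 = 149.87
F = 13.69 * 0.83867 / 149.87 = 0.076607

0.076607


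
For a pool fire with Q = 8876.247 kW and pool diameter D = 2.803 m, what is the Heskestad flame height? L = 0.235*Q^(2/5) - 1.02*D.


Q^(2/5) = 37.957
0.235 * Q^(2/5) = 8.9199
1.02 * D = 2.8591
L = 6.0608 m

6.0608 m


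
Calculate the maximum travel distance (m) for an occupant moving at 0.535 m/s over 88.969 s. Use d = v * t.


d = 0.535 * 88.969 = 47.598 m

47.598 m


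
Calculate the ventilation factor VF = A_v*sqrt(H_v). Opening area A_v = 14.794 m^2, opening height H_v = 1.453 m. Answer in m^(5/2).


sqrt(H_v) = 1.2054
VF = 14.794 * 1.2054 = 17.833 m^(5/2)

17.833 m^(5/2)


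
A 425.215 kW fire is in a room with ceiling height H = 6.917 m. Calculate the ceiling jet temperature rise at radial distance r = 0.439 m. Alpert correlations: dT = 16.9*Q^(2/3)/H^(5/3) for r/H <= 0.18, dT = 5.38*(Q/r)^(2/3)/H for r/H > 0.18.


r/H = 0.439 / 6.917 = 0.063467
r/H <= 0.18, so dT = 16.9*Q^(2/3)/H^(5/3)
Q^(2/3) = 56.546
H^(5/3) = 25.111
dT = 16.9 * 56.546 / 25.111 = 38.057 K

38.057 K


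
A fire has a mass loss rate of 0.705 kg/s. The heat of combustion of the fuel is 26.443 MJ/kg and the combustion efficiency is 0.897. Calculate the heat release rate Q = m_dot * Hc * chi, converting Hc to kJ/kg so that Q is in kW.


Hc = 26.443 MJ/kg = 26.443 * 1000 kJ/kg = 26443 kJ/kg
Q = 0.705 kg/s * 26443 kJ/kg * 0.897 = 16722 kW

16722 kW


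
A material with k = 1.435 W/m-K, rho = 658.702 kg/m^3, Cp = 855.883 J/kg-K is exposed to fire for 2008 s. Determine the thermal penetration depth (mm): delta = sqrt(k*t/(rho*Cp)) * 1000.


alpha = 1.435 / (658.702 * 855.883) = 2.5454e-06 m^2/s
alpha * t = 0.0051111
delta = sqrt(0.0051111) * 1000 = 71.492 mm

71.492 mm


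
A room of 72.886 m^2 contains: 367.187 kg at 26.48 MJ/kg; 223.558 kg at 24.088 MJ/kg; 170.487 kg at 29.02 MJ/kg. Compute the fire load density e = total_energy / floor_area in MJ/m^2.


Total energy = 367.187*26.48 + 223.558*24.088 + 170.487*29.02
= 9723.112 + 5385.065 + 4947.533
= 20055.71 MJ
e = 20055.71 / 72.886 = 275.17 MJ/m^2

275.17 MJ/m^2


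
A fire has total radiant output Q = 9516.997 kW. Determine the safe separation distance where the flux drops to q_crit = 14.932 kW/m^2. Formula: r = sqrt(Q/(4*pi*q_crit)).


4*pi*q_crit = 187.64
Q/(4*pi*q_crit) = 50.719
r = sqrt(50.719) = 7.1217 m

7.1217 m


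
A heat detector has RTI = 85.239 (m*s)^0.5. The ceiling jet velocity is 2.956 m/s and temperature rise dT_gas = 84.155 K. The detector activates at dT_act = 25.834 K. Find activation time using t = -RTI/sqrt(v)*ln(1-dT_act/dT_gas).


dT_act/dT_gas = 0.30698
ln(1 - 0.30698) = -0.36670
t = -85.239 / sqrt(2.956) * -0.36670 = 18.180 s

18.180 s


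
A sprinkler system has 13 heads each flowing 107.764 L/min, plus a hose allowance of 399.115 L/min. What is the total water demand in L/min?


Sprinkler demand = 13 * 107.764 = 1400.932 L/min
Total = 1400.932 + 399.115 = 1800.047 L/min

1800.047 L/min


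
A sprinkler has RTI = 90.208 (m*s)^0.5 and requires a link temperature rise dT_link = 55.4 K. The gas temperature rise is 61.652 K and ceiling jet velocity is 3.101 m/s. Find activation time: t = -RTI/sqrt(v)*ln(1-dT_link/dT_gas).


dT_link/dT_gas = 0.89859
ln(1 - 0.89859) = -2.2886
t = -90.208 / sqrt(3.101) * -2.2886 = 117.24 s

117.24 s


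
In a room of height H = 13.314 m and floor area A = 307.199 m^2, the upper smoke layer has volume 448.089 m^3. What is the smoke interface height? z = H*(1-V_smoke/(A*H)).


V/(A*H) = 0.10956
1 - 0.10956 = 0.89044
z = 13.314 * 0.89044 = 11.855 m

11.855 m


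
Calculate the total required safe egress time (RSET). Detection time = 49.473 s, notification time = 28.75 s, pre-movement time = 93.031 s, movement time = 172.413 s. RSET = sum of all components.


Total = 49.473 + 28.75 + 93.031 + 172.413 = 343.667 s

343.667 s


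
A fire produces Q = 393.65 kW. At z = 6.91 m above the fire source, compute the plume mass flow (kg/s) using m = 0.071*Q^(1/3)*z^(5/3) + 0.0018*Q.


Q^(1/3) = 7.3289
z^(5/3) = 25.069
First term = 0.071 * 7.3289 * 25.069 = 13.044
Second term = 0.0018 * 393.65 = 0.70857
m = 13.753 kg/s

13.753 kg/s


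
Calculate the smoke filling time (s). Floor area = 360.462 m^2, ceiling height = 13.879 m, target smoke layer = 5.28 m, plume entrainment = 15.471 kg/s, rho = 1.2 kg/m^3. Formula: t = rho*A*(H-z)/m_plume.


H - z = 8.599 m
t = 1.2 * 360.462 * 8.599 / 15.471 = 240.42 s

240.42 s


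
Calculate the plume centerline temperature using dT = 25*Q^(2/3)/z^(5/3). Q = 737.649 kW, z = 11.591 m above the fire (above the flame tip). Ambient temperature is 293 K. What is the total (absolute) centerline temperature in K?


Q^(2/3) = 81.639
z^(5/3) = 59.366
dT = 25 * 81.639 / 59.366 = 34.380 K
T = 293 + 34.380 = 327.38 K

327.38 K


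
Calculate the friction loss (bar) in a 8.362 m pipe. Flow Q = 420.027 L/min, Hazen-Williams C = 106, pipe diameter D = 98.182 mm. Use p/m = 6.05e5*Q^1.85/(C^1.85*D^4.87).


Q^1.85 = 71296
C^1.85 = 5582.3
D^4.87 = 5.0257e+09
p/m = 0.0015375 bar/m
p_total = 0.0015375 * 8.362 = 0.012856 bar

0.012856 bar


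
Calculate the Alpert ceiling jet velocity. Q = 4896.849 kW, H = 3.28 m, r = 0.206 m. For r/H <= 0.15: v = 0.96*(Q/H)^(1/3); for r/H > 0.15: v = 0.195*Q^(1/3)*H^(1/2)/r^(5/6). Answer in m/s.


r/H = 0.206 / 3.28 = 0.062805
r/H <= 0.15, so v = 0.96*(Q/H)^(1/3)
Q/H = 1492.9
(Q/H)^(1/3) = 11.429
v = 0.96 * 11.429 = 10.972 m/s

10.972 m/s


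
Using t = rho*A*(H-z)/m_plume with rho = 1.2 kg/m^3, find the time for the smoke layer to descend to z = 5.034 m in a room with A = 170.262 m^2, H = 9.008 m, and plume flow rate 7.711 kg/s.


H - z = 3.974 m
t = 1.2 * 170.262 * 3.974 / 7.711 = 105.30 s

105.30 s


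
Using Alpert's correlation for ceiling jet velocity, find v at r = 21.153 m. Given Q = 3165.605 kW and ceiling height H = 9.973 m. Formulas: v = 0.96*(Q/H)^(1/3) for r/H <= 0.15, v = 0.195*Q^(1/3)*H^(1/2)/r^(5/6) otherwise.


r/H = 21.153 / 9.973 = 2.1210
r/H > 0.15, so v = 0.195*Q^(1/3)*H^(1/2)/r^(5/6)
Q^(1/3) = 14.683
H^(1/2) = 3.1580
r^(5/6) = 12.720
v = 0.195 * 14.683 * 3.1580 / 12.720 = 0.71087 m/s

0.71087 m/s


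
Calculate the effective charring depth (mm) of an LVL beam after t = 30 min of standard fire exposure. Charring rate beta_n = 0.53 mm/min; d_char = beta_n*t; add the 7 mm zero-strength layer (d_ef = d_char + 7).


d_char = 0.53 * 30 = 15.9 mm
d_ef = 15.9 + 1.0*7 = 22.9 mm

22.9 mm


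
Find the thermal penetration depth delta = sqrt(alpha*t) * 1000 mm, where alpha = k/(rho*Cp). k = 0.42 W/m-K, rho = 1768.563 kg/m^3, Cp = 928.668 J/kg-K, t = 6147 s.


alpha = 0.42 / (1768.563 * 928.668) = 2.5572e-07 m^2/s
alpha * t = 0.0015719
delta = sqrt(0.0015719) * 1000 = 39.647 mm

39.647 mm


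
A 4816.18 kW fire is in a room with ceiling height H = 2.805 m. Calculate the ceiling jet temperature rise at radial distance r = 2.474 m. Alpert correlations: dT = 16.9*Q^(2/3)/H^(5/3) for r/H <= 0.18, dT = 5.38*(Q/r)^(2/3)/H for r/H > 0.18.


r/H = 2.474 / 2.805 = 0.88200
r/H > 0.18, so dT = 5.38*(Q/r)^(2/3)/H
Q/r = 1946.7
(Q/r)^(2/3) = 155.91
dT = 5.38 * 155.91 / 2.805 = 299.03 K

299.03 K


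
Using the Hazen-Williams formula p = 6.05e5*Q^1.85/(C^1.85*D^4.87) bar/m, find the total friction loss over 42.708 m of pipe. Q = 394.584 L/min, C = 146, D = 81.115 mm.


Q^1.85 = 63512
C^1.85 = 10094
D^4.87 = 1.9830e+09
p/m = 0.0019197 bar/m
p_total = 0.0019197 * 42.708 = 0.081987 bar

0.081987 bar


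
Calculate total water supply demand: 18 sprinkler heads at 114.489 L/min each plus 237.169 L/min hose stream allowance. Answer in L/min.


Sprinkler demand = 18 * 114.489 = 2060.802 L/min
Total = 2060.802 + 237.169 = 2297.971 L/min

2297.971 L/min


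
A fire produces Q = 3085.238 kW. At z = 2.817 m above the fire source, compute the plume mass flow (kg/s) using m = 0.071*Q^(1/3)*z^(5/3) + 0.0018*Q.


Q^(1/3) = 14.558
z^(5/3) = 5.6188
First term = 0.071 * 14.558 * 5.6188 = 5.8076
Second term = 0.0018 * 3085.238 = 5.5534
m = 11.361 kg/s

11.361 kg/s


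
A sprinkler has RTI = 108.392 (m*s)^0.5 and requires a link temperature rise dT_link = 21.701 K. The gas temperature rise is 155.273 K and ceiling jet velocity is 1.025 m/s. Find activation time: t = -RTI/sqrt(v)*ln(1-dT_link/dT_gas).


dT_link/dT_gas = 0.13976
ln(1 - 0.13976) = -0.15054
t = -108.392 / sqrt(1.025) * -0.15054 = 16.118 s

16.118 s


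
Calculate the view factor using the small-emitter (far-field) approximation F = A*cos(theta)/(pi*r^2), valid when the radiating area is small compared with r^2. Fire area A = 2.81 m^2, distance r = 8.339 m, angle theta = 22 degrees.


cos(22 deg) = 0.92718
pi*r^2 = 218.46
F = 2.81 * 0.92718 / 218.46 = 0.011926

0.011926


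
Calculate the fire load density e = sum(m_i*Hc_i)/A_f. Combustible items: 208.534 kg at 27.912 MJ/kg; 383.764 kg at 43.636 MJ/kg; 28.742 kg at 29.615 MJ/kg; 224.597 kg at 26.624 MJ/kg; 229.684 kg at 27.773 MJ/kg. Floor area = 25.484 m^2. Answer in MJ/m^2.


Total energy = 208.534*27.912 + 383.764*43.636 + 28.742*29.615 + 224.597*26.624 + 229.684*27.773
= 5820.601 + 16745.93 + 851.1943 + 5979.671 + 6379.014
= 35776.41 MJ
e = 35776.41 / 25.484 = 1403.9 MJ/m^2

1403.9 MJ/m^2


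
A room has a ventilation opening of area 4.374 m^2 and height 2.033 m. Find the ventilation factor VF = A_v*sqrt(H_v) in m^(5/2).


sqrt(H_v) = 1.4258
VF = 4.374 * 1.4258 = 6.2366 m^(5/2)

6.2366 m^(5/2)


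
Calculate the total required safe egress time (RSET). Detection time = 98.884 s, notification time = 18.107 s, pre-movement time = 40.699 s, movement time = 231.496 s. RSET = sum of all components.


Total = 98.884 + 18.107 + 40.699 + 231.496 = 389.186 s

389.186 s


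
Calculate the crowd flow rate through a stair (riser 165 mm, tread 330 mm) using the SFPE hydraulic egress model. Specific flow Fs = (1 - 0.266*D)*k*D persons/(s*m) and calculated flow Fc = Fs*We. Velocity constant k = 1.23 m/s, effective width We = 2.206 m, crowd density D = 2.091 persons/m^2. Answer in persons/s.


1 - 0.266*D = 1 - 0.266*2.091 = 0.44379
Fs = 0.44379 * 1.23 * 2.091 = 1.1414 persons/(s*m)
Fc = 1.1414 * 2.206 = 2.5179 persons/s

2.5179 persons/s


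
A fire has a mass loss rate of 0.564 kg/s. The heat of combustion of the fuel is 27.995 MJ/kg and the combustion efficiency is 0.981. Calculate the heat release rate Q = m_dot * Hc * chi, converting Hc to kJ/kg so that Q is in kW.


Hc = 27.995 MJ/kg = 27.995 * 1000 kJ/kg = 27995 kJ/kg
Q = 0.564 kg/s * 27995 kJ/kg * 0.981 = 15489 kW

15489 kW


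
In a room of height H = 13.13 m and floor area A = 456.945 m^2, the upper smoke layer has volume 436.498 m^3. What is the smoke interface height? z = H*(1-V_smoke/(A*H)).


V/(A*H) = 0.072753
1 - 0.072753 = 0.92725
z = 13.13 * 0.92725 = 12.175 m

12.175 m


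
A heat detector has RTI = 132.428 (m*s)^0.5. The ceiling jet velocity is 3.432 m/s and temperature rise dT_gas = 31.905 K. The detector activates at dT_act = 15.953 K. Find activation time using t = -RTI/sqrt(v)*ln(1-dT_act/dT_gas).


dT_act/dT_gas = 0.50002
ln(1 - 0.50002) = -0.69318
t = -132.428 / sqrt(3.432) * -0.69318 = 49.551 s

49.551 s


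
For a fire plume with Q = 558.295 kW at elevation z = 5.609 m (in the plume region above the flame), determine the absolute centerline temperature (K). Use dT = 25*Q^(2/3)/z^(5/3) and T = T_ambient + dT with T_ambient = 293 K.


Q^(2/3) = 67.802
z^(5/3) = 17.707
dT = 25 * 67.802 / 17.707 = 95.728 K
T = 293 + 95.728 = 388.73 K

388.73 K


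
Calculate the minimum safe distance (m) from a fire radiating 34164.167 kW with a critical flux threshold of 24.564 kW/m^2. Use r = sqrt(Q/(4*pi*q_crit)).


4*pi*q_crit = 308.68
Q/(4*pi*q_crit) = 110.68
r = sqrt(110.68) = 10.520 m

10.520 m


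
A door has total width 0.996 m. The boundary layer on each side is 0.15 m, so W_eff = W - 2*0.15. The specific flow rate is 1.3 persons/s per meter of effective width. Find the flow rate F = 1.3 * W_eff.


W_eff = 0.996 - 0.30 = 0.696 m
F = 1.3 * 0.696 = 0.90480 persons/s

0.90480 persons/s


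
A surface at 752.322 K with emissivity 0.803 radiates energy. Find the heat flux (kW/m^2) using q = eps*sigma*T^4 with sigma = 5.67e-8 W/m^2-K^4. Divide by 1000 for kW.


T^4 = 3.2034e+11
q = 0.803 * 5.67e-8 * 3.2034e+11 / 1000 = 14.585 kW/m^2

14.585 kW/m^2


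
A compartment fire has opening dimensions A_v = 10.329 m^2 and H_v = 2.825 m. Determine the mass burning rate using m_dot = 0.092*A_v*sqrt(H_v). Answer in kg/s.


sqrt(H_v) = 1.6808
m_dot = 0.092 * 10.329 * 1.6808 = 1.5972 kg/s

1.5972 kg/s


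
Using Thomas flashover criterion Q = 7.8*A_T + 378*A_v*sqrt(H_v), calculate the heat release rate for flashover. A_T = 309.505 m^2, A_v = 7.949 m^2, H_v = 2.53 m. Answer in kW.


7.8*A_T = 2414.139
sqrt(H_v) = 1.5906
378*A_v*sqrt(H_v) = 4779.3
Q = 2414.139 + 4779.3 = 7193.4 kW

7193.4 kW


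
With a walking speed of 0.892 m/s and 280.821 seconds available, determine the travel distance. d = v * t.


d = 0.892 * 280.821 = 250.49 m

250.49 m


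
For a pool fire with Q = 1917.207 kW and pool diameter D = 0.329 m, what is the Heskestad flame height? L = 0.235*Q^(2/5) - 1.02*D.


Q^(2/5) = 20.562
0.235 * Q^(2/5) = 4.8321
1.02 * D = 0.33558
L = 4.4965 m

4.4965 m


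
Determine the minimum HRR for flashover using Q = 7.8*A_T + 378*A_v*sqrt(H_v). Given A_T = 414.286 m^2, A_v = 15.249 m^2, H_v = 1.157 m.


7.8*A_T = 3231.4
sqrt(H_v) = 1.0756
378*A_v*sqrt(H_v) = 6200.1
Q = 3231.4 + 6200.1 = 9431.5 kW

9431.5 kW


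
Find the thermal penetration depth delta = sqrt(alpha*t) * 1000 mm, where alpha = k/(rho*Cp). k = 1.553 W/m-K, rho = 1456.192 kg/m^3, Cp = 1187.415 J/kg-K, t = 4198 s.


alpha = 1.553 / (1456.192 * 1187.415) = 8.9815e-07 m^2/s
alpha * t = 0.0037704
delta = sqrt(0.0037704) * 1000 = 61.404 mm

61.404 mm


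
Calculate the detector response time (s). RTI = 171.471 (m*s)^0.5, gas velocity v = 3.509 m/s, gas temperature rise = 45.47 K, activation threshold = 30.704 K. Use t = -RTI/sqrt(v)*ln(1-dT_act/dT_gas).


dT_act/dT_gas = 0.67526
ln(1 - 0.67526) = -1.1247
t = -171.471 / sqrt(3.509) * -1.1247 = 102.95 s

102.95 s


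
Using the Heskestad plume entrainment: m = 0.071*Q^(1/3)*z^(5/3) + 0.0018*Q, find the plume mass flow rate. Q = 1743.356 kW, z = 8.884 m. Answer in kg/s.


Q^(1/3) = 12.035
z^(5/3) = 38.108
First term = 0.071 * 12.035 * 38.108 = 32.564
Second term = 0.0018 * 1743.356 = 3.1380
m = 35.702 kg/s

35.702 kg/s


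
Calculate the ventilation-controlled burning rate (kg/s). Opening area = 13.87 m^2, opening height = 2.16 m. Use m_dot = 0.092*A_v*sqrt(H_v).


sqrt(H_v) = 1.4697
m_dot = 0.092 * 13.87 * 1.4697 = 1.8754 kg/s

1.8754 kg/s


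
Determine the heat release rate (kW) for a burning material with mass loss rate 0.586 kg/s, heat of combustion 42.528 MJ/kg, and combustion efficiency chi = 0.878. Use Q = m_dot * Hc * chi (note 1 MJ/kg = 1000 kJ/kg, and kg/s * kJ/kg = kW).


Hc = 42.528 MJ/kg = 42.528 * 1000 kJ/kg = 42528 kJ/kg
Q = 0.586 kg/s * 42528 kJ/kg * 0.878 = 21881 kW

21881 kW


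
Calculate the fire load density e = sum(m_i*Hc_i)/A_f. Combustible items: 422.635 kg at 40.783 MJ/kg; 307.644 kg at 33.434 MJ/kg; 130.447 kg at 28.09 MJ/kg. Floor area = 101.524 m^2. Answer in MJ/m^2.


Total energy = 422.635*40.783 + 307.644*33.434 + 130.447*28.09
= 17236.32 + 10285.77 + 3664.256
= 31186.35 MJ
e = 31186.35 / 101.524 = 307.18 MJ/m^2

307.18 MJ/m^2


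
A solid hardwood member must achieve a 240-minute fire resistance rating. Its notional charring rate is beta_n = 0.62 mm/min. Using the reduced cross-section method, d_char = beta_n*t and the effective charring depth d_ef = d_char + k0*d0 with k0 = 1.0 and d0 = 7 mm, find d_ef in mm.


d_char = 0.62 * 240 = 148.8 mm
d_ef = 148.8 + 1.0*7 = 155.8 mm

155.8 mm


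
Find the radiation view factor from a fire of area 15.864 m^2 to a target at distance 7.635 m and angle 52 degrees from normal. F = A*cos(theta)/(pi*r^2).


cos(52 deg) = 0.61566
pi*r^2 = 183.13
F = 15.864 * 0.61566 / 183.13 = 0.053332

0.053332


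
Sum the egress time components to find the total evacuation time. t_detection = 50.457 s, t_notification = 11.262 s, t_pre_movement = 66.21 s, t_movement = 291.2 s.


Total = 50.457 + 11.262 + 66.21 + 291.2 = 419.129 s

419.129 s


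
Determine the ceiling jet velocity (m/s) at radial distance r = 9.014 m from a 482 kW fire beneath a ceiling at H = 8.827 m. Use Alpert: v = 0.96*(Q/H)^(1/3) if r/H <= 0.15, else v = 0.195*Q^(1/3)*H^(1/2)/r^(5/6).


r/H = 9.014 / 8.827 = 1.0212
r/H > 0.15, so v = 0.195*Q^(1/3)*H^(1/2)/r^(5/6)
Q^(1/3) = 7.8406
H^(1/2) = 2.9710
r^(5/6) = 6.2483
v = 0.195 * 7.8406 * 2.9710 / 6.2483 = 0.72699 m/s

0.72699 m/s


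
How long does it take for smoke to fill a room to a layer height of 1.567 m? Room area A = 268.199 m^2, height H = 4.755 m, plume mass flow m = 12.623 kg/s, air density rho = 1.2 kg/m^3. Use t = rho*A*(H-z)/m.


H - z = 3.188 m
t = 1.2 * 268.199 * 3.188 / 12.623 = 81.282 s

81.282 s


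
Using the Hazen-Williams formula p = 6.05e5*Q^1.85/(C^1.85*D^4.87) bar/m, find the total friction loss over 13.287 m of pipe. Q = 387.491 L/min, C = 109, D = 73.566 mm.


Q^1.85 = 61416
C^1.85 = 5878.1
D^4.87 = 1.2323e+09
p/m = 0.0051296 bar/m
p_total = 0.0051296 * 13.287 = 0.068157 bar

0.068157 bar


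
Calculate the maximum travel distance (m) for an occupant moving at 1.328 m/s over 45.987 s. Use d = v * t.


d = 1.328 * 45.987 = 61.071 m

61.071 m


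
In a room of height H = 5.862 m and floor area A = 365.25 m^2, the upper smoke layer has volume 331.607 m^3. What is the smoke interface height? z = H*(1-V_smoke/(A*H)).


V/(A*H) = 0.15488
1 - 0.15488 = 0.84512
z = 5.862 * 0.84512 = 4.9541 m

4.9541 m


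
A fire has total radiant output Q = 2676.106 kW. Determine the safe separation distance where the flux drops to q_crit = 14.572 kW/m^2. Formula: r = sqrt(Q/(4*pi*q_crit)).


4*pi*q_crit = 183.12
Q/(4*pi*q_crit) = 14.614
r = sqrt(14.614) = 3.8228 m

3.8228 m


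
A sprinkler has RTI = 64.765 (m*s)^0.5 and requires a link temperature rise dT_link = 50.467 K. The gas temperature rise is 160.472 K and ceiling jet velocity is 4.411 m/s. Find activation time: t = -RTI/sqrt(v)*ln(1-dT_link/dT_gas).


dT_link/dT_gas = 0.31449
ln(1 - 0.31449) = -0.37759
t = -64.765 / sqrt(4.411) * -0.37759 = 11.644 s

11.644 s


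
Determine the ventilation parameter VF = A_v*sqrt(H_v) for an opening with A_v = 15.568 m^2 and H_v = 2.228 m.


sqrt(H_v) = 1.4926
VF = 15.568 * 1.4926 = 23.238 m^(5/2)

23.238 m^(5/2)


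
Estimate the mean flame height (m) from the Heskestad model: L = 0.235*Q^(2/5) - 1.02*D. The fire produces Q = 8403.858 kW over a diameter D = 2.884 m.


Q^(2/5) = 37.136
0.235 * Q^(2/5) = 8.7269
1.02 * D = 2.9417
L = 5.7852 m

5.7852 m


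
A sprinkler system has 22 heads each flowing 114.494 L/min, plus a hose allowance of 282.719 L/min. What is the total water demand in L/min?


Sprinkler demand = 22 * 114.494 = 2518.868 L/min
Total = 2518.868 + 282.719 = 2801.587 L/min

2801.587 L/min


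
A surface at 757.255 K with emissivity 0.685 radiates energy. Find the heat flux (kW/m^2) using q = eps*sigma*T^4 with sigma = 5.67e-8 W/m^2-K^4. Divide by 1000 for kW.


T^4 = 3.2883e+11
q = 0.685 * 5.67e-8 * 3.2883e+11 / 1000 = 12.772 kW/m^2

12.772 kW/m^2


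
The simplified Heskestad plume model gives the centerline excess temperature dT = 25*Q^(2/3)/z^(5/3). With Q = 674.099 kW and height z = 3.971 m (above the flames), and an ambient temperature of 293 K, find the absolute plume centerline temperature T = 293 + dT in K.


Q^(2/3) = 76.880
z^(5/3) = 9.9579
dT = 25 * 76.880 / 9.9579 = 193.01 K
T = 293 + 193.01 = 486.01 K

486.01 K


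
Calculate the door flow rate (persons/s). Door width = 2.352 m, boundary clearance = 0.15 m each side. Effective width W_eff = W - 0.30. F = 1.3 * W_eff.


W_eff = 2.352 - 0.30 = 2.052 m
F = 1.3 * 2.052 = 2.6676 persons/s

2.6676 persons/s


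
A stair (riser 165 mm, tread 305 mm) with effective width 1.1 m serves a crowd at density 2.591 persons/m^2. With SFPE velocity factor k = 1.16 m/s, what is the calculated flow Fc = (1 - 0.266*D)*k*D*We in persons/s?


1 - 0.266*D = 1 - 0.266*2.591 = 0.31079
Fs = 0.31079 * 1.16 * 2.591 = 0.93411 persons/(s*m)
Fc = 0.93411 * 1.1 = 1.0275 persons/s

1.0275 persons/s


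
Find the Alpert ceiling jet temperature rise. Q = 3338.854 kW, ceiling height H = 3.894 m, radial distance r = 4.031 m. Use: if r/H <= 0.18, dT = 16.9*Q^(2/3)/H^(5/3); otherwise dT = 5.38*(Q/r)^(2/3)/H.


r/H = 4.031 / 3.894 = 1.0352
r/H > 0.18, so dT = 5.38*(Q/r)^(2/3)/H
Q/r = 828.29
(Q/r)^(2/3) = 88.198
dT = 5.38 * 88.198 / 3.894 = 121.85 K

121.85 K


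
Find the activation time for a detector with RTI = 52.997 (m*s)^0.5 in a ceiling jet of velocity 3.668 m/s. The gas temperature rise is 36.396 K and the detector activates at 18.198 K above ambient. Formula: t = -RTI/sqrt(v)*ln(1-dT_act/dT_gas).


dT_act/dT_gas = 0.5
ln(1 - 0.5) = -0.69315
t = -52.997 / sqrt(3.668) * -0.69315 = 19.181 s

19.181 s


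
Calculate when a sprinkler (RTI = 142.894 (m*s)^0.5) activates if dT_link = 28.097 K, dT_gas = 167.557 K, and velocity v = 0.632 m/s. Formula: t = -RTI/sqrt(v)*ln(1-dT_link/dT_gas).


dT_link/dT_gas = 0.16769
ln(1 - 0.16769) = -0.18355
t = -142.894 / sqrt(0.632) * -0.18355 = 32.991 s

32.991 s


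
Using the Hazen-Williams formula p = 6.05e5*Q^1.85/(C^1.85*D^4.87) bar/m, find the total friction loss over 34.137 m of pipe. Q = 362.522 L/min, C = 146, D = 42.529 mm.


Q^1.85 = 54296
C^1.85 = 10094
D^4.87 = 8.5447e+07
p/m = 0.038087 bar/m
p_total = 0.038087 * 34.137 = 1.3002 bar

1.3002 bar


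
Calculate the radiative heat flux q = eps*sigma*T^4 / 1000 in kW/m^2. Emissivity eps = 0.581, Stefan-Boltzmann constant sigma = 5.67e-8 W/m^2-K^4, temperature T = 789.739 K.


T^4 = 3.8899e+11
q = 0.581 * 5.67e-8 * 3.8899e+11 / 1000 = 12.814 kW/m^2

12.814 kW/m^2


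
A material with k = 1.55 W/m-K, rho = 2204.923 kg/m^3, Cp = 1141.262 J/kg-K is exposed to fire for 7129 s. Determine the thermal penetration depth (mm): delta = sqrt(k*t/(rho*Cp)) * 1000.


alpha = 1.55 / (2204.923 * 1141.262) = 6.1596e-07 m^2/s
alpha * t = 0.0043912
delta = sqrt(0.0043912) * 1000 = 66.266 mm

66.266 mm


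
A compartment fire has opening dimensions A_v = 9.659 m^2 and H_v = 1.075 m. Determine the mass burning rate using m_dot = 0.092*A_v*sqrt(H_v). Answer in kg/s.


sqrt(H_v) = 1.0368
m_dot = 0.092 * 9.659 * 1.0368 = 0.92135 kg/s

0.92135 kg/s


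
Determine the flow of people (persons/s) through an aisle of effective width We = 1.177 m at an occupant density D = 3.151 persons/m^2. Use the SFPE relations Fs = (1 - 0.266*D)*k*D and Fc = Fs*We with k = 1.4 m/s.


1 - 0.266*D = 1 - 0.266*3.151 = 0.16183
Fs = 0.16183 * 1.4 * 3.151 = 0.71391 persons/(s*m)
Fc = 0.71391 * 1.177 = 0.84028 persons/s

0.84028 persons/s


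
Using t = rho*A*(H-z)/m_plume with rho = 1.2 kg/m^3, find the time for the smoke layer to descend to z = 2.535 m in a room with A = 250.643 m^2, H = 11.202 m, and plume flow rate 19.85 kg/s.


H - z = 8.667 m
t = 1.2 * 250.643 * 8.667 / 19.85 = 131.32 s

131.32 s


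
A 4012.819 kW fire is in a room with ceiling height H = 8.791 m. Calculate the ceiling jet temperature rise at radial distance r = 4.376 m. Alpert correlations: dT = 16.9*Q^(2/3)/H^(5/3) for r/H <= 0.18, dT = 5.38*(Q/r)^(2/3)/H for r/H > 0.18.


r/H = 4.376 / 8.791 = 0.49778
r/H > 0.18, so dT = 5.38*(Q/r)^(2/3)/H
Q/r = 917.01
(Q/r)^(2/3) = 94.388
dT = 5.38 * 94.388 / 8.791 = 57.764 K

57.764 K


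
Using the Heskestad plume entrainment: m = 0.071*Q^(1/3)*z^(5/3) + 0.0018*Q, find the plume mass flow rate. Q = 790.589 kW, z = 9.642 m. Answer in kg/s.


Q^(1/3) = 9.2466
z^(5/3) = 43.680
First term = 0.071 * 9.2466 * 43.680 = 28.676
Second term = 0.0018 * 790.589 = 1.4231
m = 30.099 kg/s

30.099 kg/s


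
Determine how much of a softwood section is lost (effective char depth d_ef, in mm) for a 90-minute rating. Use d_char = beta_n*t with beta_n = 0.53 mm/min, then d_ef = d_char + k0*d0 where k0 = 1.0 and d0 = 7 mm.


d_char = 0.53 * 90 = 47.7 mm
d_ef = 47.7 + 1.0*7 = 54.7 mm

54.7 mm


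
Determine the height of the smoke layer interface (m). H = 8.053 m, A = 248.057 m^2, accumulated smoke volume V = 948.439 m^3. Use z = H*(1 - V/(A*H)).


V/(A*H) = 0.47479
1 - 0.47479 = 0.52521
z = 8.053 * 0.52521 = 4.2295 m

4.2295 m


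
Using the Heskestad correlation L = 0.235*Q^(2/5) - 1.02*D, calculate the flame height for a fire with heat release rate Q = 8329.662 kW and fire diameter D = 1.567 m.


Q^(2/5) = 37.004
0.235 * Q^(2/5) = 8.6960
1.02 * D = 1.5983
L = 7.0976 m

7.0976 m


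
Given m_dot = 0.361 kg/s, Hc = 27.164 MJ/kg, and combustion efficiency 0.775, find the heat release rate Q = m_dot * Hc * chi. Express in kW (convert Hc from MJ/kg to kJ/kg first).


Hc = 27.164 MJ/kg = 27.164 * 1000 kJ/kg = 27164 kJ/kg
Q = 0.361 kg/s * 27164 kJ/kg * 0.775 = 7599.8 kW

7599.8 kW


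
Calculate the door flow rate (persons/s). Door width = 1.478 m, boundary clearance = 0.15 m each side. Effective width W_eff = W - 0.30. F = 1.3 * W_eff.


W_eff = 1.478 - 0.30 = 1.178 m
F = 1.3 * 1.178 = 1.5314 persons/s

1.5314 persons/s


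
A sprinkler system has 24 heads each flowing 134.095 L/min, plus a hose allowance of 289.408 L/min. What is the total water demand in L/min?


Sprinkler demand = 24 * 134.095 = 3218.28 L/min
Total = 3218.28 + 289.408 = 3507.688 L/min

3507.688 L/min


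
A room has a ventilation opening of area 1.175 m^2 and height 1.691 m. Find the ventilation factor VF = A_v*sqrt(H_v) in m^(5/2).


sqrt(H_v) = 1.3004
VF = 1.175 * 1.3004 = 1.5280 m^(5/2)

1.5280 m^(5/2)


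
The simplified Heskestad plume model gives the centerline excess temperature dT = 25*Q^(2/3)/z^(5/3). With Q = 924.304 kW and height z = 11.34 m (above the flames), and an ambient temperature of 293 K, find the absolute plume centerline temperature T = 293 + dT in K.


Q^(2/3) = 94.888
z^(5/3) = 57.239
dT = 25 * 94.888 / 57.239 = 41.444 K
T = 293 + 41.444 = 334.44 K

334.44 K


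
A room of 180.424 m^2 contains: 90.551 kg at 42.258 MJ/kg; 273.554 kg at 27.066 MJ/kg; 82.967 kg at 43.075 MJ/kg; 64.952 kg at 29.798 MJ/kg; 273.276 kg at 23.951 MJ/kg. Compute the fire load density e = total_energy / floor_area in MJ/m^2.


Total energy = 90.551*42.258 + 273.554*27.066 + 82.967*43.075 + 64.952*29.798 + 273.276*23.951
= 3826.504 + 7404.013 + 3573.804 + 1935.440 + 6545.233
= 23284.99 MJ
e = 23284.99 / 180.424 = 129.06 MJ/m^2

129.06 MJ/m^2


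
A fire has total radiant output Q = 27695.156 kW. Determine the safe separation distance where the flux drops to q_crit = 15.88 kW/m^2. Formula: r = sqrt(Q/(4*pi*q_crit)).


4*pi*q_crit = 199.55
Q/(4*pi*q_crit) = 138.79
r = sqrt(138.79) = 11.781 m

11.781 m


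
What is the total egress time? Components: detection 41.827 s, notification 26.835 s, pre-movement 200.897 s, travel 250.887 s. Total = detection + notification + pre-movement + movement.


Total = 41.827 + 26.835 + 200.897 + 250.887 = 520.446 s

520.446 s


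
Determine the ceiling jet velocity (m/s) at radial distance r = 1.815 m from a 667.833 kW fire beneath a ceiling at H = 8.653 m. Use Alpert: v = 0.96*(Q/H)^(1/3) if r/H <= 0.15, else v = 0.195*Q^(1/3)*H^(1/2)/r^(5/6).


r/H = 1.815 / 8.653 = 0.20975
r/H > 0.15, so v = 0.195*Q^(1/3)*H^(1/2)/r^(5/6)
Q^(1/3) = 8.7409
H^(1/2) = 2.9416
r^(5/6) = 1.6434
v = 0.195 * 8.7409 * 2.9416 / 1.6434 = 3.0510 m/s

3.0510 m/s


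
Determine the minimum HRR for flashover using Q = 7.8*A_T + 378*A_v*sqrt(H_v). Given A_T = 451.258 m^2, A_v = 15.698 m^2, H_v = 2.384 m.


7.8*A_T = 3519.8
sqrt(H_v) = 1.5440
378*A_v*sqrt(H_v) = 9162.0
Q = 3519.8 + 9162.0 = 12682 kW

12682 kW


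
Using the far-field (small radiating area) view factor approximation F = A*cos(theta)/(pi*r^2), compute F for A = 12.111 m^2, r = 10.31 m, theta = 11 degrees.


cos(11 deg) = 0.98163
pi*r^2 = 333.94
F = 12.111 * 0.98163 / 333.94 = 0.035601

0.035601


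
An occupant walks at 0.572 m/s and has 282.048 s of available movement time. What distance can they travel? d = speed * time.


d = 0.572 * 282.048 = 161.33 m

161.33 m


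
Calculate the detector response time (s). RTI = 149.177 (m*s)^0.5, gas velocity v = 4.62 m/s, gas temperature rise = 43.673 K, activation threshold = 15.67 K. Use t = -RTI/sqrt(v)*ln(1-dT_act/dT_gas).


dT_act/dT_gas = 0.35880
ln(1 - 0.35880) = -0.44442
t = -149.177 / sqrt(4.62) * -0.44442 = 30.844 s

30.844 s


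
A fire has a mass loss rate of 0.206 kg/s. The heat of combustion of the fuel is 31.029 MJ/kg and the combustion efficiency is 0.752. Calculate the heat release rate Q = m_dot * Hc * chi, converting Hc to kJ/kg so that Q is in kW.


Hc = 31.029 MJ/kg = 31.029 * 1000 kJ/kg = 31029 kJ/kg
Q = 0.206 kg/s * 31029 kJ/kg * 0.752 = 4806.8 kW

4806.8 kW


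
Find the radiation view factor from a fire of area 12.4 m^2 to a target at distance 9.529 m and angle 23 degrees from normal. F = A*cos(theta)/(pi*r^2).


cos(23 deg) = 0.92050
pi*r^2 = 285.26
F = 12.4 * 0.92050 / 285.26 = 0.040013

0.040013


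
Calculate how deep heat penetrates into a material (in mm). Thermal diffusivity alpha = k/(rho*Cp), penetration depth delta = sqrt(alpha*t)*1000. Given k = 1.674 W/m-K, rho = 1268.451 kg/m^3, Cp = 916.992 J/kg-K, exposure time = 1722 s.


alpha = 1.674 / (1268.451 * 916.992) = 1.4392e-06 m^2/s
alpha * t = 0.0024783
delta = sqrt(0.0024783) * 1000 = 49.782 mm

49.782 mm


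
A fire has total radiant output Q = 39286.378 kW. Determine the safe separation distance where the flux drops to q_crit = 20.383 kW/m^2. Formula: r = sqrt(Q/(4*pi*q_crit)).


4*pi*q_crit = 256.14
Q/(4*pi*q_crit) = 153.38
r = sqrt(153.38) = 12.385 m

12.385 m


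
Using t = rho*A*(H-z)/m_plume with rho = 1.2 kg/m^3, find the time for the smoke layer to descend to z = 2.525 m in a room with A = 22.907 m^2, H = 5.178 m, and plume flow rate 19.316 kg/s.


H - z = 2.653 m
t = 1.2 * 22.907 * 2.653 / 19.316 = 3.7755 s

3.7755 s


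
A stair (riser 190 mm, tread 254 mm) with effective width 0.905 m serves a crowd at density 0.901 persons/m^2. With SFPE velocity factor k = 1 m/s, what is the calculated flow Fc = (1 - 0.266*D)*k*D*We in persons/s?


1 - 0.266*D = 1 - 0.266*0.901 = 0.76033
Fs = 0.76033 * 1 * 0.901 = 0.68506 persons/(s*m)
Fc = 0.68506 * 0.905 = 0.61998 persons/s

0.61998 persons/s


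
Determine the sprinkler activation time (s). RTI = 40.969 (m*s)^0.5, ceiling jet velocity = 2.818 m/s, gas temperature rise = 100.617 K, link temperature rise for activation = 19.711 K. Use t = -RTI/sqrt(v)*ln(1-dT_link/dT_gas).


dT_link/dT_gas = 0.19590
ln(1 - 0.19590) = -0.21803
t = -40.969 / sqrt(2.818) * -0.21803 = 5.3212 s

5.3212 s


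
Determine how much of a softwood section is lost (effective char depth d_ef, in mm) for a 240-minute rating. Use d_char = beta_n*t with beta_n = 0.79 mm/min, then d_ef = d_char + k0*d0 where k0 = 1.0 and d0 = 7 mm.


d_char = 0.79 * 240 = 189.6 mm
d_ef = 189.6 + 1.0*7 = 196.6 mm

196.6 mm


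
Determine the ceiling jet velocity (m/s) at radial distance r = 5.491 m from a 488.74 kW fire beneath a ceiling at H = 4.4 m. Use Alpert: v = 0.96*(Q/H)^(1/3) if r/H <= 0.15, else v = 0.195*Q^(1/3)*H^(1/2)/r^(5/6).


r/H = 5.491 / 4.4 = 1.2480
r/H > 0.15, so v = 0.195*Q^(1/3)*H^(1/2)/r^(5/6)
Q^(1/3) = 7.8770
H^(1/2) = 2.0976
r^(5/6) = 4.1341
v = 0.195 * 7.8770 * 2.0976 / 4.1341 = 0.77937 m/s

0.77937 m/s


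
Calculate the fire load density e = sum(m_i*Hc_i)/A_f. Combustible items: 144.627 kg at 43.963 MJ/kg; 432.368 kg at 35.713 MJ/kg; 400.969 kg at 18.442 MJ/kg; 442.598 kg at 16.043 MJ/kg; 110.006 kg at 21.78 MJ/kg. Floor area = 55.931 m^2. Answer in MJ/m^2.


Total energy = 144.627*43.963 + 432.368*35.713 + 400.969*18.442 + 442.598*16.043 + 110.006*21.78
= 6358.237 + 15441.16 + 7394.670 + 7100.600 + 2395.931
= 38690.60 MJ
e = 38690.60 / 55.931 = 691.76 MJ/m^2

691.76 MJ/m^2


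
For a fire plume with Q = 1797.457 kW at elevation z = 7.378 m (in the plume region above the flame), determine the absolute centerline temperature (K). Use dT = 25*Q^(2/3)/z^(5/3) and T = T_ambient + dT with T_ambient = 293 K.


Q^(2/3) = 147.83
z^(5/3) = 27.962
dT = 25 * 147.83 / 27.962 = 132.17 K
T = 293 + 132.17 = 425.17 K

425.17 K


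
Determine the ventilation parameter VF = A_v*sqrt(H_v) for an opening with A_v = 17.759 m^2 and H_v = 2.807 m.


sqrt(H_v) = 1.6754
VF = 17.759 * 1.6754 = 29.754 m^(5/2)

29.754 m^(5/2)


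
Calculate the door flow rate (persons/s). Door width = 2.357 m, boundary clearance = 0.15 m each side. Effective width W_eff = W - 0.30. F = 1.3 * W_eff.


W_eff = 2.357 - 0.30 = 2.057 m
F = 1.3 * 2.057 = 2.6741 persons/s

2.6741 persons/s


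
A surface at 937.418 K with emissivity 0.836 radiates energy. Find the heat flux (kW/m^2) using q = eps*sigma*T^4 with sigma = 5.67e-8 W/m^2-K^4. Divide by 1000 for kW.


T^4 = 7.7221e+11
q = 0.836 * 5.67e-8 * 7.7221e+11 / 1000 = 36.603 kW/m^2

36.603 kW/m^2


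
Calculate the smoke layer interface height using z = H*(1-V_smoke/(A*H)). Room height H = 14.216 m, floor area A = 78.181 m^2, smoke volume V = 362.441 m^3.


V/(A*H) = 0.32611
1 - 0.32611 = 0.67389
z = 14.216 * 0.67389 = 9.5801 m

9.5801 m


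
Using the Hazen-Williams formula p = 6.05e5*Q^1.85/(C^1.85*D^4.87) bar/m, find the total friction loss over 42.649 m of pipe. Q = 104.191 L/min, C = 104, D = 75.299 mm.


Q^1.85 = 5407.4
C^1.85 = 5389.0
D^4.87 = 1.3803e+09
p/m = 0.00043981 bar/m
p_total = 0.00043981 * 42.649 = 0.018758 bar

0.018758 bar


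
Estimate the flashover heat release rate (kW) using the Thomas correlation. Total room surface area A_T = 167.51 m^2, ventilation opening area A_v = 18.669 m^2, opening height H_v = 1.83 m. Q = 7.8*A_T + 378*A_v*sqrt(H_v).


7.8*A_T = 1306.578
sqrt(H_v) = 1.3528
378*A_v*sqrt(H_v) = 9546.4
Q = 1306.578 + 9546.4 = 10853 kW

10853 kW


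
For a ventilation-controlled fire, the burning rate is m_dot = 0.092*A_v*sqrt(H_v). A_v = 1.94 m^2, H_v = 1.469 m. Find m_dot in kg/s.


sqrt(H_v) = 1.2120
m_dot = 0.092 * 1.94 * 1.2120 = 0.21632 kg/s

0.21632 kg/s


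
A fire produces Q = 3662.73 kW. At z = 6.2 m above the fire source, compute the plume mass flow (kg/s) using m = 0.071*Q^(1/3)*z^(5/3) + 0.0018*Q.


Q^(1/3) = 15.415
z^(5/3) = 20.924
First term = 0.071 * 15.415 * 20.924 = 22.901
Second term = 0.0018 * 3662.73 = 6.5929
m = 29.493 kg/s

29.493 kg/s


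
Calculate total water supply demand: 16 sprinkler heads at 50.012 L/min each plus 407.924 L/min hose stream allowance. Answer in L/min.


Sprinkler demand = 16 * 50.012 = 800.192 L/min
Total = 800.192 + 407.924 = 1208.116 L/min

1208.116 L/min


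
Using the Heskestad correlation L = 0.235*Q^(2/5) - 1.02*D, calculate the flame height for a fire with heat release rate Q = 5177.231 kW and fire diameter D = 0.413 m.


Q^(2/5) = 30.594
0.235 * Q^(2/5) = 7.1896
1.02 * D = 0.42126
L = 6.7684 m

6.7684 m


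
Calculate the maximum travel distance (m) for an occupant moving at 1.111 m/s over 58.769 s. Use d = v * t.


d = 1.111 * 58.769 = 65.292 m

65.292 m


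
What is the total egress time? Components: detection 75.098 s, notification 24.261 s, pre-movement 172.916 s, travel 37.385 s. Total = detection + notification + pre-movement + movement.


Total = 75.098 + 24.261 + 172.916 + 37.385 = 309.66 s

309.66 s


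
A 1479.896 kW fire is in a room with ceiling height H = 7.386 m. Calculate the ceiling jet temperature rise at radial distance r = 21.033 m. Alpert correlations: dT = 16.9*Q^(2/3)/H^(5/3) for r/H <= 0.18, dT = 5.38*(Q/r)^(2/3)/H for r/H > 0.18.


r/H = 21.033 / 7.386 = 2.8477
r/H > 0.18, so dT = 5.38*(Q/r)^(2/3)/H
Q/r = 70.361
(Q/r)^(2/3) = 17.043
dT = 5.38 * 17.043 / 7.386 = 12.414 K

12.414 K


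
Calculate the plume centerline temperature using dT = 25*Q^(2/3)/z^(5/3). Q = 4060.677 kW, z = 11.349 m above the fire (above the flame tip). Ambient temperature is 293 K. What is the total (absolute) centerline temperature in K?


Q^(2/3) = 254.53
z^(5/3) = 57.314
dT = 25 * 254.53 / 57.314 = 111.02 K
T = 293 + 111.02 = 404.02 K

404.02 K


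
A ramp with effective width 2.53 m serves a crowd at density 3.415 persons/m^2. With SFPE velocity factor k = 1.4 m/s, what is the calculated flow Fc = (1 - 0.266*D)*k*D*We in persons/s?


1 - 0.266*D = 1 - 0.266*3.415 = 0.091610
Fs = 0.091610 * 1.4 * 3.415 = 0.43799 persons/(s*m)
Fc = 0.43799 * 2.53 = 1.1081 persons/s

1.1081 persons/s
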